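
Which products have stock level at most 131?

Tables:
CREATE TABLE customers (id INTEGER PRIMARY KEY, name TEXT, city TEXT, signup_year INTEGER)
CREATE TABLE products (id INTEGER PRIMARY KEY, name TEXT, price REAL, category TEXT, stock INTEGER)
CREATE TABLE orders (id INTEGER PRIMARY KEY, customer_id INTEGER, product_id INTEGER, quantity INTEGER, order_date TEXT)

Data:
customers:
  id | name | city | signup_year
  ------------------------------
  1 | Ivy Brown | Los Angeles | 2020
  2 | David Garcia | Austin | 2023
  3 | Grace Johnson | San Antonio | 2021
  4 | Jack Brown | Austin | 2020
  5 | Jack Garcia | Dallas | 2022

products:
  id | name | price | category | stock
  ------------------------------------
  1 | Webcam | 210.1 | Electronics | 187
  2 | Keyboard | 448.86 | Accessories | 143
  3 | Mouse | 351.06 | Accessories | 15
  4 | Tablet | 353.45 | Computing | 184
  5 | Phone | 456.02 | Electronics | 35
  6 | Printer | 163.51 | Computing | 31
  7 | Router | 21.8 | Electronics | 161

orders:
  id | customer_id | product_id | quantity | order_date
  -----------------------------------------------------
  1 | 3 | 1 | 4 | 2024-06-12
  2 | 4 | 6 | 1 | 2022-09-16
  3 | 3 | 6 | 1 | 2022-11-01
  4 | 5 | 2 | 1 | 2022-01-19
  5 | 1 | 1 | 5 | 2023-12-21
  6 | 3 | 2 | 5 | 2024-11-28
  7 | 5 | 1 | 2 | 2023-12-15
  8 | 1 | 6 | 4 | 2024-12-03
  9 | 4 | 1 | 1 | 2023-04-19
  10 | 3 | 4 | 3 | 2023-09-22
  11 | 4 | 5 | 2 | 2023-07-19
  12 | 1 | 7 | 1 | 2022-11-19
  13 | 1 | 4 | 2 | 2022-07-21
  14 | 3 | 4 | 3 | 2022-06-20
SELECT name, stock FROM products WHERE stock <= 131

Execution result:
name | stock
Mouse | 15
Phone | 35
Printer | 31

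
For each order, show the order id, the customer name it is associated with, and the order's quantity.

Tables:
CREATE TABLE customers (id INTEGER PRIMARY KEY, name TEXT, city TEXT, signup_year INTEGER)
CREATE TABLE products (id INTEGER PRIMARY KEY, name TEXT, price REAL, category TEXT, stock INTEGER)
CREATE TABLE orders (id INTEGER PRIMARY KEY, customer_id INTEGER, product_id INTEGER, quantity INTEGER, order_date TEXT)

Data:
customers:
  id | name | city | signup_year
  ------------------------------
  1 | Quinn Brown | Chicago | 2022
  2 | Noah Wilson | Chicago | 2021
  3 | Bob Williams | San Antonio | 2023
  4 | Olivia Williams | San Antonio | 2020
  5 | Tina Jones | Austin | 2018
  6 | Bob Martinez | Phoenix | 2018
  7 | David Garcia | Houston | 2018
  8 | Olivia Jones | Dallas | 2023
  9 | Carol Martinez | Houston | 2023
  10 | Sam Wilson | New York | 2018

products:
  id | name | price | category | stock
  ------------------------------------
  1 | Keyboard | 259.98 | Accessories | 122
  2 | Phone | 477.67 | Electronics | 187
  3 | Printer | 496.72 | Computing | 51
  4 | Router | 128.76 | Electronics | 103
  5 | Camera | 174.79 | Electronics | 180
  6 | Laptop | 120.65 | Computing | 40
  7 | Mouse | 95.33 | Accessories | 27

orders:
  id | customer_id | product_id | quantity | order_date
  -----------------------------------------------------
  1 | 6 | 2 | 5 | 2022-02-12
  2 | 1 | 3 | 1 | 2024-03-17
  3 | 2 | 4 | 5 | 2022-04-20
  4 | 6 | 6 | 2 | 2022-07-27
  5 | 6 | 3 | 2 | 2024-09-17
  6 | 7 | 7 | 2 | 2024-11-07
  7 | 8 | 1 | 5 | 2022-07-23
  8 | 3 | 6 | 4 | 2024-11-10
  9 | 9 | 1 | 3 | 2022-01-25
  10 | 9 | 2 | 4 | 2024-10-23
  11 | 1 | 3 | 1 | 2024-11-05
SELECT c.id, p.name AS customer, c.quantity FROM orders c JOIN customers p ON c.customer_id = p.id

Execution result:
id | customer | quantity
1 | Bob Martinez | 5
2 | Quinn Brown | 1
3 | Noah Wilson | 5
4 | Bob Martinez | 2
5 | Bob Martinez | 2
6 | David Garcia | 2
7 | Olivia Jones | 5
8 | Bob Williams | 4
9 | Carol Martinez | 3
10 | Carol Martinez | 4
11 | Quinn Brown | 1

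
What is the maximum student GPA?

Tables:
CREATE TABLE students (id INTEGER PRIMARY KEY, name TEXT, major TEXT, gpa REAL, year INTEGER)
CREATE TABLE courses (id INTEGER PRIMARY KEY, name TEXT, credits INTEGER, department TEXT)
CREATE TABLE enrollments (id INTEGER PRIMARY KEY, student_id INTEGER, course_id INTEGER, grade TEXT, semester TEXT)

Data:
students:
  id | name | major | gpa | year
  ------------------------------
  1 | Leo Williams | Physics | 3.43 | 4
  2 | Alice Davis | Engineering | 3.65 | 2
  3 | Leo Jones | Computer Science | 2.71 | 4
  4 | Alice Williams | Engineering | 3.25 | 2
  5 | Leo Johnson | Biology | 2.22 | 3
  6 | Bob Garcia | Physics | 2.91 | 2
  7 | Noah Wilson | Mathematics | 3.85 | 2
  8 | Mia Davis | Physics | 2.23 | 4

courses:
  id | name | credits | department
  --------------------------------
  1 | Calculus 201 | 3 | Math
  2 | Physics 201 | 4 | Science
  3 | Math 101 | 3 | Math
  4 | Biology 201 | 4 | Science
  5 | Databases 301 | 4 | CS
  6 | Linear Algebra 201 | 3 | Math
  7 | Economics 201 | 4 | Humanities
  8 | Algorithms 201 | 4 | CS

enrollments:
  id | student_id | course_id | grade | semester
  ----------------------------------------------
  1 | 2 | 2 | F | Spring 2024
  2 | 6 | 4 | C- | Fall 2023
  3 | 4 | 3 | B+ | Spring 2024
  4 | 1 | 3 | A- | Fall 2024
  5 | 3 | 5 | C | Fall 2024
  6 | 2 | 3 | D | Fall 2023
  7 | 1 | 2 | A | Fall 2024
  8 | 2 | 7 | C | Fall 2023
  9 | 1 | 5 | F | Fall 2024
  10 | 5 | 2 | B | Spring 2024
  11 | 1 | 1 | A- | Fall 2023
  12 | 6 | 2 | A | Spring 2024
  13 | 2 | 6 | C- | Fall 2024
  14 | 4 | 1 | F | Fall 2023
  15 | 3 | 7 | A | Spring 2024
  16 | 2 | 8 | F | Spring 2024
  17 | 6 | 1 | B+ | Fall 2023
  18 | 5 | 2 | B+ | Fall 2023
SELECT MAX(gpa) FROM students

Execution result:
3.85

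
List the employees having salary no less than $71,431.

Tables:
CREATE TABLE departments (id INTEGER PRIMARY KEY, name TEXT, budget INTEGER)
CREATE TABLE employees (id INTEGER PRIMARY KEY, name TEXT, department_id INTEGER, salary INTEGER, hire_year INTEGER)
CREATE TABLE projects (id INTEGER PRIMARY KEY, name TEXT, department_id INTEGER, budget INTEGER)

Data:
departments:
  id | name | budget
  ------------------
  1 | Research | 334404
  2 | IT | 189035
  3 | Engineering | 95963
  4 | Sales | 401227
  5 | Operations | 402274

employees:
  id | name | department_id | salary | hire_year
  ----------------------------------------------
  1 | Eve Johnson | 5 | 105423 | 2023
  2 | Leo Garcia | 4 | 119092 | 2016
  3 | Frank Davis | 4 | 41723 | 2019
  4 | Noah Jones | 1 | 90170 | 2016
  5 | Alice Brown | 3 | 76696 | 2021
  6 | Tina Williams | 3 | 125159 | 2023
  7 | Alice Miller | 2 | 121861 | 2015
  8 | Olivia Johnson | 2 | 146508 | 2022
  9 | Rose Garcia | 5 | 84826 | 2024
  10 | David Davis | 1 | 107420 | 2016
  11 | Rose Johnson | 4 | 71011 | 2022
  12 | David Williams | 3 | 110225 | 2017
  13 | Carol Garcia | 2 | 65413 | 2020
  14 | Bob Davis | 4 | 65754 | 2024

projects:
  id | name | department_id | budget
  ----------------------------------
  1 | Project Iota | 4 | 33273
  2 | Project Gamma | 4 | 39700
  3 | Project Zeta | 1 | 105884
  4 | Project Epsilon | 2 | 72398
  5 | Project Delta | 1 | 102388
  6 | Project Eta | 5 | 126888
SELECT name, salary FROM employees WHERE salary >= 71431

Execution result:
name | salary
Eve Johnson | 105423
Leo Garcia | 119092
Noah Jones | 90170
Alice Brown | 76696
Tina Williams | 125159
Alice Miller | 121861
Olivia Johnson | 146508
Rose Garcia | 84826
David Davis | 107420
David Williams | 110225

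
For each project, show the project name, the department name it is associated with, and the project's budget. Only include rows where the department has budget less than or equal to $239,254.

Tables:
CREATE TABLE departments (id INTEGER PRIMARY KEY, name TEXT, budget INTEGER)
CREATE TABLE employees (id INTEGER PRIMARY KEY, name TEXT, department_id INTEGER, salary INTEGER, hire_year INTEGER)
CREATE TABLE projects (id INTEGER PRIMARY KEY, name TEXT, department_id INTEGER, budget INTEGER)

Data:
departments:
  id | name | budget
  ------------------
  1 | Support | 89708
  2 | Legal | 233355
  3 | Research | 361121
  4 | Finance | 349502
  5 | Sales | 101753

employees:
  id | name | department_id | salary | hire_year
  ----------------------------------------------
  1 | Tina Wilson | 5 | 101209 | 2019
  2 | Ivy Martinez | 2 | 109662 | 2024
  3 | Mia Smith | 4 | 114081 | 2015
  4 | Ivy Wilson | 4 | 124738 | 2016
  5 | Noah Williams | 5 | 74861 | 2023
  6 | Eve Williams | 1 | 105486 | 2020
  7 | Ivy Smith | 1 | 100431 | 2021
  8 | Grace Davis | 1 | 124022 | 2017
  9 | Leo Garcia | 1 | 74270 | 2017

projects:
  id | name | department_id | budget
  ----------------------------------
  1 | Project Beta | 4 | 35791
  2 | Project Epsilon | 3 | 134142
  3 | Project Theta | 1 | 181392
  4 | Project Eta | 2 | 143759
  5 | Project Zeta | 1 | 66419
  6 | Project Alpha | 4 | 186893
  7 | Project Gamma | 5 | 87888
SELECT c.name, p.name AS department, c.budget FROM projects c JOIN departments p ON c.department_id = p.id WHERE p.budget <= 239254

Execution result:
name | department | budget
Project Theta | Support | 181392
Project Eta | Legal | 143759
Project Zeta | Support | 66419
Project Gamma | Sales | 87888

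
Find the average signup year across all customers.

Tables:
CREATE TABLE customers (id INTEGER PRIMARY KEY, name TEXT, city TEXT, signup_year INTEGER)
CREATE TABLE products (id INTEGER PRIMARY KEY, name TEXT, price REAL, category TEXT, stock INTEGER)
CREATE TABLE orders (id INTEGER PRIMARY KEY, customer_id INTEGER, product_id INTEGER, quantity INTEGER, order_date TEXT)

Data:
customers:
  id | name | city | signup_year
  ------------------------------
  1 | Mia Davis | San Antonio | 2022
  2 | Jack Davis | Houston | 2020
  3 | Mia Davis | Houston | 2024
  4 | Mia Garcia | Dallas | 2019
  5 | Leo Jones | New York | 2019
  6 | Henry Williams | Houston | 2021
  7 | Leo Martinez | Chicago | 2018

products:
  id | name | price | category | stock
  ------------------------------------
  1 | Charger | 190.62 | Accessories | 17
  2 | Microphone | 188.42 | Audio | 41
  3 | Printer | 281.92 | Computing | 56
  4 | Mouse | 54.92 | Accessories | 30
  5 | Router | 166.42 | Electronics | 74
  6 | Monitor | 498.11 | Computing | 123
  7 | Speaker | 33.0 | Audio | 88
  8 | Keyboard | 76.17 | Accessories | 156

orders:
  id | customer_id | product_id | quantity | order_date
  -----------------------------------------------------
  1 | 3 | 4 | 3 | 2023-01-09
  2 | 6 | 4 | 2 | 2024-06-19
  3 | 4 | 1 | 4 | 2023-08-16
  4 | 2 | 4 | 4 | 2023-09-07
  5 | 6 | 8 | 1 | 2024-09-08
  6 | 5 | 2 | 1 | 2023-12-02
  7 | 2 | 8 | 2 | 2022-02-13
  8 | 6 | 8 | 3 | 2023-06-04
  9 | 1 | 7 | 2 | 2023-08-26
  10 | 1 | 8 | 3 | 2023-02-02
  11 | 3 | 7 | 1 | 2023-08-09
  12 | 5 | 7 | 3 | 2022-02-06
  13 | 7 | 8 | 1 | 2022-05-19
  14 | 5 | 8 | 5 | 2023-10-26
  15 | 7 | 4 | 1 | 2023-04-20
SELECT AVG(signup_year) FROM customers

Execution result:
2020.43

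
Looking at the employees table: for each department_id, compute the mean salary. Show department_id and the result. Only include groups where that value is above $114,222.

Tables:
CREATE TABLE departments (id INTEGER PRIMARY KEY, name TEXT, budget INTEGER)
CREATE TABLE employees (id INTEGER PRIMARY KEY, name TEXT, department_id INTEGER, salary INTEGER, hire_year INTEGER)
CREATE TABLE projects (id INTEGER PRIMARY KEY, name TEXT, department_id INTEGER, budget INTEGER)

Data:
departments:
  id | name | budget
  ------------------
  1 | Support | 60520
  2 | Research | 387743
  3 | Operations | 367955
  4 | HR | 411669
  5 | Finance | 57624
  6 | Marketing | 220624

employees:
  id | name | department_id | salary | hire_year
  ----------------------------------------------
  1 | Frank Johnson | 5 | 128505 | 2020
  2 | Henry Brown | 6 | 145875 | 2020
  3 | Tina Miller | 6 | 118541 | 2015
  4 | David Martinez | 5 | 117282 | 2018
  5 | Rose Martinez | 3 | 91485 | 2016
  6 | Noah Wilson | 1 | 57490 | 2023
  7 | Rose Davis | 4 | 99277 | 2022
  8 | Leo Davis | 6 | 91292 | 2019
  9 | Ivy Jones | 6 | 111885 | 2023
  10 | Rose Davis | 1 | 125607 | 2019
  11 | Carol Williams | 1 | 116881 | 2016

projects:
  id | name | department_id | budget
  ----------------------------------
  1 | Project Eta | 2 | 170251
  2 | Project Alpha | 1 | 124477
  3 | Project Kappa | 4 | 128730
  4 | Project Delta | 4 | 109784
SELECT department_id, AVG(salary) AS avg_salary FROM employees GROUP BY department_id HAVING AVG(salary) > 114222

Execution result:
department_id | avg_salary
5 | 122893.50
6 | 116898.25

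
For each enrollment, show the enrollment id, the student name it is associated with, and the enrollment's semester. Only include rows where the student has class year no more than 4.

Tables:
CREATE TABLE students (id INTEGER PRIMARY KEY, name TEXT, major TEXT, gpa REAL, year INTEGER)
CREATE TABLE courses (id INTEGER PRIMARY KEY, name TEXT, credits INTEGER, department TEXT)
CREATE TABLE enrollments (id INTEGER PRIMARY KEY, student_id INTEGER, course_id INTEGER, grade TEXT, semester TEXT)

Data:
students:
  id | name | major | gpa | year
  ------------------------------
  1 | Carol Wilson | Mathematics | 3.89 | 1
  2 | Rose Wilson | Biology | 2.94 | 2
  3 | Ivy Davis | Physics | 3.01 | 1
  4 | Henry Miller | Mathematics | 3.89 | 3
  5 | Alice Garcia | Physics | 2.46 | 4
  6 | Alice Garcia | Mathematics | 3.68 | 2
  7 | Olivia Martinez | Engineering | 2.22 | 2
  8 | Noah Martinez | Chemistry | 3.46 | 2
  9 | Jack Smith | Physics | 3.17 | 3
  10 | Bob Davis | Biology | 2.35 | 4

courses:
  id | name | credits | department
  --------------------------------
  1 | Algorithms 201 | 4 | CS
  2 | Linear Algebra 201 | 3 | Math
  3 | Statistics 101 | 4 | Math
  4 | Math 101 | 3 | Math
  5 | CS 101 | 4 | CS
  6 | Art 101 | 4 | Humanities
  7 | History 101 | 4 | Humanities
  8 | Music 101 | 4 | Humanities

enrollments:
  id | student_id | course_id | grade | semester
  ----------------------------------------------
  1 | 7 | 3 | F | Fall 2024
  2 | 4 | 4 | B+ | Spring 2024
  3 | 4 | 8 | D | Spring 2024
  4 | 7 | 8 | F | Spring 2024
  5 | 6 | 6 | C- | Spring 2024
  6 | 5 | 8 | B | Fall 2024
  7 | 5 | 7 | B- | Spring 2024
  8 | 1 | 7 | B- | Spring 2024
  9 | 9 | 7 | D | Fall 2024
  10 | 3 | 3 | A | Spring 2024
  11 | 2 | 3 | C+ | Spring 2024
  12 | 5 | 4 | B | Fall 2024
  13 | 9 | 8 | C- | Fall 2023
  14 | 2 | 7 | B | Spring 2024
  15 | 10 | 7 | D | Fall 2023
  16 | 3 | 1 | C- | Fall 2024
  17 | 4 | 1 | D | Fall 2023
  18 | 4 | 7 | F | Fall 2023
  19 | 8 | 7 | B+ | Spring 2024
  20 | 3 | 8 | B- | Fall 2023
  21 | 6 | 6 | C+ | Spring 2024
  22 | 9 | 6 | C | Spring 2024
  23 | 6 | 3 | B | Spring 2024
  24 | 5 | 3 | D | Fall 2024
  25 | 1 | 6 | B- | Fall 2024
SELECT c.id, p.name AS student, c.semester FROM enrollments c JOIN students p ON c.student_id = p.id WHERE p.year <= 4

Execution result:
id | student | semester
1 | Olivia Martinez | Fall 2024
2 | Henry Miller | Spring 2024
3 | Henry Miller | Spring 2024
4 | Olivia Martinez | Spring 2024
5 | Alice Garcia | Spring 2024
6 | Alice Garcia | Fall 2024
7 | Alice Garcia | Spring 2024
8 | Carol Wilson | Spring 2024
9 | Jack Smith | Fall 2024
10 | Ivy Davis | Spring 2024
11 | Rose Wilson | Spring 2024
12 | Alice Garcia | Fall 2024
13 | Jack Smith | Fall 2023
14 | Rose Wilson | Spring 2024
15 | Bob Davis | Fall 2023
16 | Ivy Davis | Fall 2024
17 | Henry Miller | Fall 2023
18 | Henry Miller | Fall 2023
19 | Noah Martinez | Spring 2024
20 | Ivy Davis | Fall 2023
21 | Alice Garcia | Spring 2024
22 | Jack Smith | Spring 2024
23 | Alice Garcia | Spring 2024
24 | Alice Garcia | Fall 2024
25 | Carol Wilson | Fall 2024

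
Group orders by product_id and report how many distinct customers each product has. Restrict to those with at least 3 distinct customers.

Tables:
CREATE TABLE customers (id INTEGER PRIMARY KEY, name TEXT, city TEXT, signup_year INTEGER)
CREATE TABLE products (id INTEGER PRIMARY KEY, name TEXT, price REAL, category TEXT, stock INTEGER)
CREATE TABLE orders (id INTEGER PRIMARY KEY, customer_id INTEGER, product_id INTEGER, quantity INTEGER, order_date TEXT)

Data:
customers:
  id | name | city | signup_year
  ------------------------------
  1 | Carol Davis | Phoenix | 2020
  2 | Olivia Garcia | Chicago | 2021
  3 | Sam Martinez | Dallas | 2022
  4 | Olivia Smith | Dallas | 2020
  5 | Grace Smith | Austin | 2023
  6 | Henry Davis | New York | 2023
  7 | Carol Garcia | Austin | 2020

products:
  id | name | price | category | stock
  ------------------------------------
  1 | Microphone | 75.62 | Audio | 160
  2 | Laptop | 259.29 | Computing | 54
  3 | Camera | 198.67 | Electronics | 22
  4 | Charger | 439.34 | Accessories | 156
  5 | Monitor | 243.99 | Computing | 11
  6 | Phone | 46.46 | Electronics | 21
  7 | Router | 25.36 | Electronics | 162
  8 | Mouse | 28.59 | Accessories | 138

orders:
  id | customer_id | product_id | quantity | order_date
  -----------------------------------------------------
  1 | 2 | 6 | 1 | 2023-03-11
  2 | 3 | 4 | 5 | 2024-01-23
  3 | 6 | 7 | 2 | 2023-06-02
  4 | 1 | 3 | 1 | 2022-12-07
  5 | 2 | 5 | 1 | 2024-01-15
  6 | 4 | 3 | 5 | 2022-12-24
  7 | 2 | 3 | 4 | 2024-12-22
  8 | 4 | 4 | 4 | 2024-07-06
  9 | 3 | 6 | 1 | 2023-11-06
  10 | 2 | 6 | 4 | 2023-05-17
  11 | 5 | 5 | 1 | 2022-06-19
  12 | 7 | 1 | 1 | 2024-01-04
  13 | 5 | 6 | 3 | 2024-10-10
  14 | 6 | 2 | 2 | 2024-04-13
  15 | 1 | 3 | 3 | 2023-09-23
SELECT product_id, COUNT(DISTINCT customer_id) AS distinct_customer_count FROM orders GROUP BY product_id HAVING COUNT(DISTINCT customer_id) >= 3

Execution result:
product_id | distinct_customer_count
3 | 3
6 | 3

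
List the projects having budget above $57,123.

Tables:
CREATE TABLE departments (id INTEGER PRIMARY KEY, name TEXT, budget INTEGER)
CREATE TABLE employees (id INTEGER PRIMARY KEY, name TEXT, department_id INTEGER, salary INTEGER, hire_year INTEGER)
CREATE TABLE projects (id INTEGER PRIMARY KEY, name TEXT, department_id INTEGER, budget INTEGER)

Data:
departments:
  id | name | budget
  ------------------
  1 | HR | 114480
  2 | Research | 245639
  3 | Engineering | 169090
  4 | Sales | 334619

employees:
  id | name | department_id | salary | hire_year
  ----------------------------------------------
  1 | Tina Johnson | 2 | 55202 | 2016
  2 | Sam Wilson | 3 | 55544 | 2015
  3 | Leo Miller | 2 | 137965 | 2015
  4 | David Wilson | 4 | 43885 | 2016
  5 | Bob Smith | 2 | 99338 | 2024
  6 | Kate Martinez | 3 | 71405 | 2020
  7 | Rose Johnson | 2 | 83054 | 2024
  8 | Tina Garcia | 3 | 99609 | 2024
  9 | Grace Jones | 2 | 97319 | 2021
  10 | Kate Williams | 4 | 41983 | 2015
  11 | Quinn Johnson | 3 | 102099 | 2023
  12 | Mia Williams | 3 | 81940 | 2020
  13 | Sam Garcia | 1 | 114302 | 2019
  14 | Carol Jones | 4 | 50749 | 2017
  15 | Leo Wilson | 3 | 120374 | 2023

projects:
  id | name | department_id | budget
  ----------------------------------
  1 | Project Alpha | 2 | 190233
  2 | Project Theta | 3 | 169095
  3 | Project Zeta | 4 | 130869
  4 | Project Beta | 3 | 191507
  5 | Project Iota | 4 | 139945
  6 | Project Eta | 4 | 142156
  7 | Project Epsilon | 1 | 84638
SELECT name, budget FROM projects WHERE budget > 57123

Execution result:
name | budget
Project Alpha | 190233
Project Theta | 169095
Project Zeta | 130869
Project Beta | 191507
Project Iota | 139945
Project Eta | 142156
Project Epsilon | 84638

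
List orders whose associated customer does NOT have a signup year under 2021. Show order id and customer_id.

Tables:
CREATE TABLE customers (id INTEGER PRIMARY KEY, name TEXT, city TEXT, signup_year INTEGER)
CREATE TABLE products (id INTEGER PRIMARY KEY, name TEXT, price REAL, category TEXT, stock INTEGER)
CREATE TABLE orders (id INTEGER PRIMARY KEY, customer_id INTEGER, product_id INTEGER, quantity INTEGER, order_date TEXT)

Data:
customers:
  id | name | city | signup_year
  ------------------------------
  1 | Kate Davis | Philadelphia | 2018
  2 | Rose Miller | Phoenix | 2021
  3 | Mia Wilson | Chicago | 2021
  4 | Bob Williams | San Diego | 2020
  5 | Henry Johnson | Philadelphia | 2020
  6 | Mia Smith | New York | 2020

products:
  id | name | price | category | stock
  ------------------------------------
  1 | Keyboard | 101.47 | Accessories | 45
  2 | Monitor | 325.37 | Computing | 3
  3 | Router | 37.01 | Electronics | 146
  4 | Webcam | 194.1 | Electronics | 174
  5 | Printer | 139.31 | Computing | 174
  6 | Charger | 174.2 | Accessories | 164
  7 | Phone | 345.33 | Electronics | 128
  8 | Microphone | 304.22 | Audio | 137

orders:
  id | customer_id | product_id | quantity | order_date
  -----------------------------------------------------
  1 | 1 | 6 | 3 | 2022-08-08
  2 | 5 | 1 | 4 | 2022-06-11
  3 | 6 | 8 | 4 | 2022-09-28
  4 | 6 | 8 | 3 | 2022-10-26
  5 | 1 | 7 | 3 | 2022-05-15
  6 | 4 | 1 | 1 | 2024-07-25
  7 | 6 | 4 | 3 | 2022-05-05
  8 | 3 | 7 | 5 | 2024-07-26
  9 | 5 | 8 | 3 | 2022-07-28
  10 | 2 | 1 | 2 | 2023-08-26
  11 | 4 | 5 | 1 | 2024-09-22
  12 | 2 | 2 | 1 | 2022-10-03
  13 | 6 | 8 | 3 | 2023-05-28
SELECT id, customer_id FROM orders WHERE customer_id NOT IN (SELECT id FROM customers WHERE signup_year < 2021)

Execution result:
id | customer_id
8 | 3
10 | 2
12 | 2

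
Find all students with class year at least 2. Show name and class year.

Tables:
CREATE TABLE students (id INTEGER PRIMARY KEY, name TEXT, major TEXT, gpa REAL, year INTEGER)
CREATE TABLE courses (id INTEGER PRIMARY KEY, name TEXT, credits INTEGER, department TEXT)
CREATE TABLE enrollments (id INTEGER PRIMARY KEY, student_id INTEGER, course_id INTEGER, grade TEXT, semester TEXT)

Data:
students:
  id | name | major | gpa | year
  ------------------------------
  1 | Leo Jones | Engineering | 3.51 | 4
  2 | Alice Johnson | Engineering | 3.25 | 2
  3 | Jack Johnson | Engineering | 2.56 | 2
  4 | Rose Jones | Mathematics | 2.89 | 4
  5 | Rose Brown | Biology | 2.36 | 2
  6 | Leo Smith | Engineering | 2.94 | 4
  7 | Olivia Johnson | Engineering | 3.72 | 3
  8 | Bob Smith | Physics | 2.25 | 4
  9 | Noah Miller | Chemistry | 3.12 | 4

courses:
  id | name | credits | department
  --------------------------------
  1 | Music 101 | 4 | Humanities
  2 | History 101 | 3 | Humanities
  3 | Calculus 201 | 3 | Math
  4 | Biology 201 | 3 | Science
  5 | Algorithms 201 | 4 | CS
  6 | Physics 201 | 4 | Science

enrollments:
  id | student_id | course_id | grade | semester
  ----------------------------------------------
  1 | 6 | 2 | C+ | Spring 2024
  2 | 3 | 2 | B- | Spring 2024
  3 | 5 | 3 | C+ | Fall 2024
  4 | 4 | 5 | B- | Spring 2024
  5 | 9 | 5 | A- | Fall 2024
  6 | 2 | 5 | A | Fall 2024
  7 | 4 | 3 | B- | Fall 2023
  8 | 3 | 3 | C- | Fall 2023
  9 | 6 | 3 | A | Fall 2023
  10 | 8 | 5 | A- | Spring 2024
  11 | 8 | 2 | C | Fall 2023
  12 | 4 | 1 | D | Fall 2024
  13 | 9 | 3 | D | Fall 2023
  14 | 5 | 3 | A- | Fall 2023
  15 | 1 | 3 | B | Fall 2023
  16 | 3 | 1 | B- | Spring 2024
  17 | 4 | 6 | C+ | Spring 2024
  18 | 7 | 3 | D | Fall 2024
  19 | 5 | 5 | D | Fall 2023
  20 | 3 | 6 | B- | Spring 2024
SELECT name, year FROM students WHERE year >= 2

Execution result:
name | year
Leo Jones | 4
Alice Johnson | 2
Jack Johnson | 2
Rose Jones | 4
Rose Brown | 2
Leo Smith | 4
Olivia Johnson | 3
Bob Smith | 4
Noah Miller | 4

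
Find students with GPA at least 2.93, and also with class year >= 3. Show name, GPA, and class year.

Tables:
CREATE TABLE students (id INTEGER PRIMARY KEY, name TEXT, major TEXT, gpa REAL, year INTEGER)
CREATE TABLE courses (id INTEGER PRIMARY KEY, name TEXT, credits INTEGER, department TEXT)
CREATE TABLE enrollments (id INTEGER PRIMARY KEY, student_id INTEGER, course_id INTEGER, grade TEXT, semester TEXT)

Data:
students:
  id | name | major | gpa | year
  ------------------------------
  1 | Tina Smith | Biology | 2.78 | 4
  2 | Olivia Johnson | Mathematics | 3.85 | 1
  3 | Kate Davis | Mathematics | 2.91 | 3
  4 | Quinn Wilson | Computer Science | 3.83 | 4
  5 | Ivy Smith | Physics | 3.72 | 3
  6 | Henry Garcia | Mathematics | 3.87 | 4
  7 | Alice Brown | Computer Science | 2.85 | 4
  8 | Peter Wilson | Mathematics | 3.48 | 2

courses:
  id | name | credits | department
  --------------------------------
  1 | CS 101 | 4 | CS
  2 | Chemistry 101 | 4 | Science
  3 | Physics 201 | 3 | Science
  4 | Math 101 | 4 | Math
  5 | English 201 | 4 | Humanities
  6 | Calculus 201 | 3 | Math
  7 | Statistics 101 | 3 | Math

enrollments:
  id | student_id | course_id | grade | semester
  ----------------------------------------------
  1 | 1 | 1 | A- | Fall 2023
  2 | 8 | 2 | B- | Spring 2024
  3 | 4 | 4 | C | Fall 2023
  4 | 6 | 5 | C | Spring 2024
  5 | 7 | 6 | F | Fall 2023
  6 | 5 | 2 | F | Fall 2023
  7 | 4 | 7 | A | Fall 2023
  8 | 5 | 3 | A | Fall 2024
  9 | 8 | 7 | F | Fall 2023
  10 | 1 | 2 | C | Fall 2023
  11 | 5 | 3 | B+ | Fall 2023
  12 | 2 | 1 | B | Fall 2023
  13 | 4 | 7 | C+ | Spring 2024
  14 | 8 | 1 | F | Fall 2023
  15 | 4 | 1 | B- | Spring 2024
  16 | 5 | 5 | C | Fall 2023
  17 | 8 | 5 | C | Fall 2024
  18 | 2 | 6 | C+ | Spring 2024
SELECT name, gpa, year FROM students WHERE gpa >= 2.93 AND year >= 3

Execution result:
name | gpa | year
Quinn Wilson | 3.83 | 4
Ivy Smith | 3.72 | 3
Henry Garcia | 3.87 | 4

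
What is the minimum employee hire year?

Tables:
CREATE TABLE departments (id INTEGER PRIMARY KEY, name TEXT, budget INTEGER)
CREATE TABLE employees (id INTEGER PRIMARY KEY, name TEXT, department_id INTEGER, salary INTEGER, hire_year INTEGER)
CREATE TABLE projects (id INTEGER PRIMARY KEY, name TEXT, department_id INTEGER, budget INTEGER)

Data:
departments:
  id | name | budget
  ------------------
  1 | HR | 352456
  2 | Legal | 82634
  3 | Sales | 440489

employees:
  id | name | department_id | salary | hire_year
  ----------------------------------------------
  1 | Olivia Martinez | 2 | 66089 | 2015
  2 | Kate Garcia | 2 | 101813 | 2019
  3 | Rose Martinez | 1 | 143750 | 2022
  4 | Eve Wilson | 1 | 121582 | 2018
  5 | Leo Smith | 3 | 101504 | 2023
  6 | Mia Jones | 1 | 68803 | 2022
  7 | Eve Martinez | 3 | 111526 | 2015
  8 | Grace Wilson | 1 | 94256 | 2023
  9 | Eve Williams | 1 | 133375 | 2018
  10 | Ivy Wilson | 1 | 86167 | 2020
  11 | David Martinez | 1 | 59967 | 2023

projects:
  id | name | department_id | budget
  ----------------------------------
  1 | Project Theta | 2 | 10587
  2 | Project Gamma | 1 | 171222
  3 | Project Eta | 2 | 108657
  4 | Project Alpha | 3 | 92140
SELECT MIN(hire_year) FROM employees

Execution result:
2015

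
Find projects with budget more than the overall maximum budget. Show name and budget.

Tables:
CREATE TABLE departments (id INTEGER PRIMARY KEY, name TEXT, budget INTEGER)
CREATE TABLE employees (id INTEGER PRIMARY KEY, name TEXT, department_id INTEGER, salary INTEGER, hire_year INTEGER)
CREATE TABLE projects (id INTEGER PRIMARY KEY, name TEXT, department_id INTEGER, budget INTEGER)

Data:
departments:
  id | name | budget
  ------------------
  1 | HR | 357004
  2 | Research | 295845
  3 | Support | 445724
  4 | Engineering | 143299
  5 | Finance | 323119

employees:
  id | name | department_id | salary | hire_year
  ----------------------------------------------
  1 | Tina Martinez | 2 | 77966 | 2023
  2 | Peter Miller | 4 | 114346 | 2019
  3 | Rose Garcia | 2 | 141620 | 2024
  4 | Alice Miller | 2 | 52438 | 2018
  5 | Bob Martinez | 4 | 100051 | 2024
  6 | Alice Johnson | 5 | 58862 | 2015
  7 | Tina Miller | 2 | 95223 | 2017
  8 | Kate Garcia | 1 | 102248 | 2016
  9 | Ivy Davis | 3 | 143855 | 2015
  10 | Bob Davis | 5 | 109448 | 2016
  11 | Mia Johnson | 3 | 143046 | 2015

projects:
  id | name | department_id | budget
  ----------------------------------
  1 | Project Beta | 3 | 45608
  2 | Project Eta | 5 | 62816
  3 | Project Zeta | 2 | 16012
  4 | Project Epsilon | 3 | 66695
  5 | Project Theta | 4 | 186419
SELECT name, budget FROM projects WHERE budget > (SELECT MAX(budget) FROM projects)

Execution result:
(no rows)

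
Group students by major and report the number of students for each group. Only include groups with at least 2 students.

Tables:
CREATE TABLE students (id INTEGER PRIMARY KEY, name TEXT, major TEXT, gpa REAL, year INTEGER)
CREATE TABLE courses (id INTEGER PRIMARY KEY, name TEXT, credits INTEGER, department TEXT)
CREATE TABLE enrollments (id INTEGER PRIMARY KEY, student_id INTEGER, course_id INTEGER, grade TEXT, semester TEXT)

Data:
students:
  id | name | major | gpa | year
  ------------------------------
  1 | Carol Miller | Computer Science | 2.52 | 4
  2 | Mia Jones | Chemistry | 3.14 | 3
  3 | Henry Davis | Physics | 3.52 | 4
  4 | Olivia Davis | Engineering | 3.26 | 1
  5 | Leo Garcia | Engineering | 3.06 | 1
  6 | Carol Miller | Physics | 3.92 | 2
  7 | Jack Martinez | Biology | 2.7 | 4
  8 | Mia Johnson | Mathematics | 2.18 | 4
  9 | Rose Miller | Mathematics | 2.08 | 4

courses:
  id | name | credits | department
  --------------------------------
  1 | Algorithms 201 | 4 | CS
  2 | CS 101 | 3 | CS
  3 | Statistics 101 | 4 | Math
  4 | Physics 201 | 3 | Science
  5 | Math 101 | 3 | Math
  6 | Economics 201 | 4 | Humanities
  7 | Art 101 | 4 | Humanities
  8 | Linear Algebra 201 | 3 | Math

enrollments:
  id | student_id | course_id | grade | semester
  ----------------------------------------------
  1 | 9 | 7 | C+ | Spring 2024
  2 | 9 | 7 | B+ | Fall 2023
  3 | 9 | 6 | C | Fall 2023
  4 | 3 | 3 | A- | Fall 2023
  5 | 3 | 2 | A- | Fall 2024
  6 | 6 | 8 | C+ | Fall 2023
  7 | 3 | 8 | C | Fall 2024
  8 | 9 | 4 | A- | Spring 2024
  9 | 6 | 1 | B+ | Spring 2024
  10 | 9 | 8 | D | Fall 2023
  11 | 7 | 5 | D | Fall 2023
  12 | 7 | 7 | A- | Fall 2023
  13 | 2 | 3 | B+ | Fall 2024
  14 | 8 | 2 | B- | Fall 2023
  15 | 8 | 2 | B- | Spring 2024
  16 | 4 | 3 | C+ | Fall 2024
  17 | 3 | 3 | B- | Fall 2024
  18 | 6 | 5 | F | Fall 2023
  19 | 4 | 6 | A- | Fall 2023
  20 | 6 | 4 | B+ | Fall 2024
SELECT major, COUNT(*) AS n FROM students GROUP BY major HAVING COUNT(*) >= 2

Execution result:
major | n
Engineering | 2
Mathematics | 2
Physics | 2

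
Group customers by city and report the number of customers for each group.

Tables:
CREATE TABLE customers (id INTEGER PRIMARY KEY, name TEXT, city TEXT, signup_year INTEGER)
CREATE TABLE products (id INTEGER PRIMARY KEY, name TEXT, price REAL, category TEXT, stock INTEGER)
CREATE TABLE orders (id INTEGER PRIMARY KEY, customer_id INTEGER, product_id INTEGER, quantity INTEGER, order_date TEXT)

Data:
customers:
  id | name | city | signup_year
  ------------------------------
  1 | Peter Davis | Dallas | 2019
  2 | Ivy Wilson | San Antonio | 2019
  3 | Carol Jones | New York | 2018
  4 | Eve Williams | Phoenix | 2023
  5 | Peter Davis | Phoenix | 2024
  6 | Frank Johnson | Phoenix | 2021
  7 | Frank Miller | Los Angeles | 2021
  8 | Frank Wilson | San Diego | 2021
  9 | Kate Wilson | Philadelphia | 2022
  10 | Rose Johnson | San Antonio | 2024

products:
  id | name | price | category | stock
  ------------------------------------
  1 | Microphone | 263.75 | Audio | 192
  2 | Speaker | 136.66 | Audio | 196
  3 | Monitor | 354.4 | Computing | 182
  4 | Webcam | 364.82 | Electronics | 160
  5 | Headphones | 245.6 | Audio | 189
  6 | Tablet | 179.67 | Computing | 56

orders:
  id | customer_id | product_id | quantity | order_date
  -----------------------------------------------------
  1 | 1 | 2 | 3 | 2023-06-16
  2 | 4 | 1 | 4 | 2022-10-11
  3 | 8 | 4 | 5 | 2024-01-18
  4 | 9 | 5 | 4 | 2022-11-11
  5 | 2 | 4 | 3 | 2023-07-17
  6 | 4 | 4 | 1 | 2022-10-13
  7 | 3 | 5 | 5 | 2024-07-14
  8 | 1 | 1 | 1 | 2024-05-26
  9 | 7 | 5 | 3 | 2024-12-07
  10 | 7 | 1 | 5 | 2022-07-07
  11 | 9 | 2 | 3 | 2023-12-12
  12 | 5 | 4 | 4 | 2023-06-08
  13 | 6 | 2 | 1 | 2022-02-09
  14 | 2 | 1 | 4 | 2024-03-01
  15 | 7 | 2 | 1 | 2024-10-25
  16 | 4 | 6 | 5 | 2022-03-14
SELECT city, COUNT(*) AS n FROM customers GROUP BY city

Execution result:
city | n
Dallas | 1
Los Angeles | 1
New York | 1
Philadelphia | 1
Phoenix | 3
San Antonio | 2
San Diego | 1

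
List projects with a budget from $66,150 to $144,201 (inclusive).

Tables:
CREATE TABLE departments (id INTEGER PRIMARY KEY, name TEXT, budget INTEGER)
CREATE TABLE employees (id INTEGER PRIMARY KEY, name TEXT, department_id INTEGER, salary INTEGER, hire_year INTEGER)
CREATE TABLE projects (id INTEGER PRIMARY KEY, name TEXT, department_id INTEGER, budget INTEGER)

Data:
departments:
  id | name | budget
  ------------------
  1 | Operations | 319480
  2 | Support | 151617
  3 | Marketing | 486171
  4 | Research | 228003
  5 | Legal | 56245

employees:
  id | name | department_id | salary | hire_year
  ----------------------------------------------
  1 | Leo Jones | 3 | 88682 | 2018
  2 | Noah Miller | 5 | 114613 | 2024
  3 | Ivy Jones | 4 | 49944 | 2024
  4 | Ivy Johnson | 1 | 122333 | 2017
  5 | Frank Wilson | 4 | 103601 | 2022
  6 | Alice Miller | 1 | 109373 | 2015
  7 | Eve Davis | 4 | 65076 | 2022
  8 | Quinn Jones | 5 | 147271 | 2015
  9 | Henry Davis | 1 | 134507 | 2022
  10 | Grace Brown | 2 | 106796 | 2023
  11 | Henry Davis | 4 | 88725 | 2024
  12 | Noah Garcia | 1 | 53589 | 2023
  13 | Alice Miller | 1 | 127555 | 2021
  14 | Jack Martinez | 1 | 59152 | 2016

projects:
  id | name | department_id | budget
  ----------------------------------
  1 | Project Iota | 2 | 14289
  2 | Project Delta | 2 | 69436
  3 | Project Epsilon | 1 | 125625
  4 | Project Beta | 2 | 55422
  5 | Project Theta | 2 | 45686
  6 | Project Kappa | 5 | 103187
SELECT name, budget FROM projects WHERE budget BETWEEN 66150 AND 144201

Execution result:
name | budget
Project Delta | 69436
Project Epsilon | 125625
Project Kappa | 103187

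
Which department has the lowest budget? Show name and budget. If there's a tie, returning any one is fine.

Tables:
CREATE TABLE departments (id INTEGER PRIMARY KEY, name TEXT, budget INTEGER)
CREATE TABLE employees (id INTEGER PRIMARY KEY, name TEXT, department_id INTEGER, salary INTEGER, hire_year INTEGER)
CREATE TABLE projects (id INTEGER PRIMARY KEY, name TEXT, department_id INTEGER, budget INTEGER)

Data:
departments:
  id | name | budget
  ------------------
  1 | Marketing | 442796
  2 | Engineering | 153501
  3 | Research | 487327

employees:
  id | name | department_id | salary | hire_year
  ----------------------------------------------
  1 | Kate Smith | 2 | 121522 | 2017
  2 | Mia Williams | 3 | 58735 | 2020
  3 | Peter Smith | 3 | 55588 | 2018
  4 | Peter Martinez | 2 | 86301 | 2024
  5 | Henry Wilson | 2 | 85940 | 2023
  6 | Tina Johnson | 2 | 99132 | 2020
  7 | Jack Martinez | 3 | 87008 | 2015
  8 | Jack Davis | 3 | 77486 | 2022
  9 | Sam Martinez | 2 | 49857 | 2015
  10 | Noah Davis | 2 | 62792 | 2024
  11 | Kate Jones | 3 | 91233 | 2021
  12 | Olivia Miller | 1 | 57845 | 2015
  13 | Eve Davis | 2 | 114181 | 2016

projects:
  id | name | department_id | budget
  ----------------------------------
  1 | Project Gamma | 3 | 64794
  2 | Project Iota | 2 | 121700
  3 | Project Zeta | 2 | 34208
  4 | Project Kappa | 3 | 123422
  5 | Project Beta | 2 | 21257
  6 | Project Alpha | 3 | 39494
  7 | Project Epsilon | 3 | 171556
SELECT name, budget FROM departments ORDER BY budget ASC LIMIT 1

Execution result:
name | budget
Engineering | 153501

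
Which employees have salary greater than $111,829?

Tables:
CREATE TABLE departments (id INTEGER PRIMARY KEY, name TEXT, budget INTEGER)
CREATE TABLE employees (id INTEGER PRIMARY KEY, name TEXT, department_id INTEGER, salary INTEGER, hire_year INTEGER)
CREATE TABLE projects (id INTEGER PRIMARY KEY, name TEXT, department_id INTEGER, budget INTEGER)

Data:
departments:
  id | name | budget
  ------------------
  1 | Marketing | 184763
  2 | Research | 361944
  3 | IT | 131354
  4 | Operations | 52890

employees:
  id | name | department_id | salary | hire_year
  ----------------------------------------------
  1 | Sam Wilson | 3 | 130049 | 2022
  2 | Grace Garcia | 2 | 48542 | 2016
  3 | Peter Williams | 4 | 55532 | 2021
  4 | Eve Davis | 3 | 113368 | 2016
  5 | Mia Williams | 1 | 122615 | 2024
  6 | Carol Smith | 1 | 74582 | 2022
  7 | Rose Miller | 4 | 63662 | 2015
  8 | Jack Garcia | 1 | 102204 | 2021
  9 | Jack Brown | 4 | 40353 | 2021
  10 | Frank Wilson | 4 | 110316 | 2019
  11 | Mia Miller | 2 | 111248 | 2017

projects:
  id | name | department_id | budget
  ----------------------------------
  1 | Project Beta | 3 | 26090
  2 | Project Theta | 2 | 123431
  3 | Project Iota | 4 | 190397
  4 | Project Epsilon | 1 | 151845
SELECT name, salary FROM employees WHERE salary > 111829

Execution result:
name | salary
Sam Wilson | 130049
Eve Davis | 113368
Mia Williams | 122615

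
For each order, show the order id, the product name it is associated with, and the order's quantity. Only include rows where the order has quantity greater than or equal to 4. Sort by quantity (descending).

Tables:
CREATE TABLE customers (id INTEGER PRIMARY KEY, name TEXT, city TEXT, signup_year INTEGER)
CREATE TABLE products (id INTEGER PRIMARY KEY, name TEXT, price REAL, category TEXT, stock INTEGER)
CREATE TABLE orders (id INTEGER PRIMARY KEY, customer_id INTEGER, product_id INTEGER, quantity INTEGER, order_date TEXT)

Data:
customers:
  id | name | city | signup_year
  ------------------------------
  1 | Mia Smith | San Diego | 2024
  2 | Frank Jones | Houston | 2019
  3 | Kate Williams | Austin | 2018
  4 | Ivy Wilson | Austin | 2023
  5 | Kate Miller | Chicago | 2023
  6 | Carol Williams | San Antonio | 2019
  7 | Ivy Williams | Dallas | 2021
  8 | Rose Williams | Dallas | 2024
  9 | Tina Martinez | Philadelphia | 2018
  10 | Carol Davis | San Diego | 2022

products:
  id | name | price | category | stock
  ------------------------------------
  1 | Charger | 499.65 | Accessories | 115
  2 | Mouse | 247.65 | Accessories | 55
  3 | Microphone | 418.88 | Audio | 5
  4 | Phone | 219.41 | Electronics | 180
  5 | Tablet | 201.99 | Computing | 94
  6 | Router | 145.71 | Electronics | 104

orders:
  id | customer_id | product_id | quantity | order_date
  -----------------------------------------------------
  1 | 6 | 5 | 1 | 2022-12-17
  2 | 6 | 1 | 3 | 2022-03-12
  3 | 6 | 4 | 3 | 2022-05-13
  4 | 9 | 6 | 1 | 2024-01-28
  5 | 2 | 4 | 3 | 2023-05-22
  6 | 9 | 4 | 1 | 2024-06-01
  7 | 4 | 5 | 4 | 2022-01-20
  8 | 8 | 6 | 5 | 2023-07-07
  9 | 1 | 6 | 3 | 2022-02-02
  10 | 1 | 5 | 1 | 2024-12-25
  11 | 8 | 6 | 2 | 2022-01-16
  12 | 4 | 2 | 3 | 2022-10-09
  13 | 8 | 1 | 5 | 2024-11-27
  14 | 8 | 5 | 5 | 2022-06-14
SELECT c.id, p.name AS product, c.quantity FROM orders c JOIN products p ON c.product_id = p.id WHERE c.quantity >= 4 ORDER BY c.quantity DESC

Execution result:
id | product | quantity
8 | Router | 5
13 | Charger | 5
14 | Tablet | 5
7 | Tablet | 4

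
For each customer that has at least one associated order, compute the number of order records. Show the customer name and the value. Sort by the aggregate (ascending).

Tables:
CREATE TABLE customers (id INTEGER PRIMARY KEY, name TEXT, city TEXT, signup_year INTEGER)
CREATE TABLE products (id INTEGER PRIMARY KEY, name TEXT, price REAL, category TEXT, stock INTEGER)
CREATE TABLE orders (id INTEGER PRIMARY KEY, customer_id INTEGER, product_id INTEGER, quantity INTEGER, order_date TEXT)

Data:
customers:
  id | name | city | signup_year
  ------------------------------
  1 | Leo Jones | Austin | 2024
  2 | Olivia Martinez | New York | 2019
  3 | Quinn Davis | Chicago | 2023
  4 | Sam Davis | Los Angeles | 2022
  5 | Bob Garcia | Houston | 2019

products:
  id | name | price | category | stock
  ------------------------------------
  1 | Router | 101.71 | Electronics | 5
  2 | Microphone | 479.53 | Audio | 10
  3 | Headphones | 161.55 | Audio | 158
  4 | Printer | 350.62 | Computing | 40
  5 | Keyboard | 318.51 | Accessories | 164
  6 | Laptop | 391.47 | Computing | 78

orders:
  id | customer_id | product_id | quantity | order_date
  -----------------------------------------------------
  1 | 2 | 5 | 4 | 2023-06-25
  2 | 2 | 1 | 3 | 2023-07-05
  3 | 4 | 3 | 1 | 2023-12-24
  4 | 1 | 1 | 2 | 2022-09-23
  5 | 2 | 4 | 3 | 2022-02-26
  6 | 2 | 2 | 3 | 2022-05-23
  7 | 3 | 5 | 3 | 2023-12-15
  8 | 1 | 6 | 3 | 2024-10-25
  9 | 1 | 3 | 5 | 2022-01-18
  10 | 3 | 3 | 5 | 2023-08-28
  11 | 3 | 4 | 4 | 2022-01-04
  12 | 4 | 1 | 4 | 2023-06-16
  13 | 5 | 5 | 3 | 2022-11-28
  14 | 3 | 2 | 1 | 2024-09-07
SELECT p.name, COUNT(*) AS n FROM orders c JOIN customers p ON c.customer_id = p.id GROUP BY p.id, p.name ORDER BY n ASC

Execution result:
name | n
Bob Garcia | 1
Sam Davis | 2
Leo Jones | 3
Olivia Martinez | 4
Quinn Davis | 4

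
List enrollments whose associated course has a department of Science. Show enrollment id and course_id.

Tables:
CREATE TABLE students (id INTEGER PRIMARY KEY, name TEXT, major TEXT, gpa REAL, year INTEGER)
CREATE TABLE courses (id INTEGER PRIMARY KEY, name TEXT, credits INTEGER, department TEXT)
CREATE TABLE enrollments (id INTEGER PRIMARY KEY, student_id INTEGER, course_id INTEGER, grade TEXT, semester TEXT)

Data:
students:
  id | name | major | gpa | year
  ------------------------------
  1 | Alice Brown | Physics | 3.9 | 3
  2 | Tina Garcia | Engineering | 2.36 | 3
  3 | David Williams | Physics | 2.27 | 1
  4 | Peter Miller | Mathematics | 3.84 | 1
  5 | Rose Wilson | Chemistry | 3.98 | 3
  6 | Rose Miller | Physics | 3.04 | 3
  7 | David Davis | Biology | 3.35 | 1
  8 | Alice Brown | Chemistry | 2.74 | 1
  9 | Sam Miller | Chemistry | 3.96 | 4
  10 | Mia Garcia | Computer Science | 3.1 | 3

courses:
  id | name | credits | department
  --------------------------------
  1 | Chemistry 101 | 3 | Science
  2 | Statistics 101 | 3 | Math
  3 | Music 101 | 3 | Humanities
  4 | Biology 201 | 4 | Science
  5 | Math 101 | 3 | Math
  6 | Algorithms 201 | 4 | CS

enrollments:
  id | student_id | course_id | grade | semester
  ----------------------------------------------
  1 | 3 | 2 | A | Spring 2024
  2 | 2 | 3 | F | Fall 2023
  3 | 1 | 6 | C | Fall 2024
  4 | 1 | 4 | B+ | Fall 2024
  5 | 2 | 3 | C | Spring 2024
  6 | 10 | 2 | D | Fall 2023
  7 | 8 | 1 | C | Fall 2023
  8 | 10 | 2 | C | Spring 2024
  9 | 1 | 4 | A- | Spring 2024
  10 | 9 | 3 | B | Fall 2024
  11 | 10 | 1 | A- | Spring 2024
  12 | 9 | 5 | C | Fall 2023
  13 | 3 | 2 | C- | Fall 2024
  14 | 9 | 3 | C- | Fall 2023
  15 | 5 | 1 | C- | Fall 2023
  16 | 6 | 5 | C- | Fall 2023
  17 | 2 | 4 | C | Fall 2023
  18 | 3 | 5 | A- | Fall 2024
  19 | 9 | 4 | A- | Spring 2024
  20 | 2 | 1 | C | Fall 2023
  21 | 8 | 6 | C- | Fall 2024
SELECT id, course_id FROM enrollments WHERE course_id IN (SELECT id FROM courses WHERE department = 'Science')

Execution result:
id | course_id
4 | 4
7 | 1
9 | 4
11 | 1
15 | 1
17 | 4
19 | 4
20 | 1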